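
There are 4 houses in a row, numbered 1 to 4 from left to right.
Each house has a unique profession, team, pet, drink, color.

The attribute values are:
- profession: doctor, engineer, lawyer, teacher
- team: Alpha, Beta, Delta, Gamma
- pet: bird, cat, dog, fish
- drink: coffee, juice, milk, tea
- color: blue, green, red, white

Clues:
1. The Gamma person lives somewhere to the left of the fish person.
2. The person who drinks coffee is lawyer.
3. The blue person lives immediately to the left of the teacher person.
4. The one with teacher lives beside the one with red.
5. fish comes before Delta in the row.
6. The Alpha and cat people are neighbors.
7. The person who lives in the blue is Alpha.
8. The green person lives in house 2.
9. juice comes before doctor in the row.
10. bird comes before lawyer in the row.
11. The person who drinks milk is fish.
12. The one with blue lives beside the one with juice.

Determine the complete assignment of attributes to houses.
Solution:

House | Profession | Team | Pet | Drink | Color
-----------------------------------------------
  1   | engineer | Alpha | bird | tea | blue
  2   | teacher | Gamma | cat | juice | green
  3   | doctor | Beta | fish | milk | red
  4   | lawyer | Delta | dog | coffee | white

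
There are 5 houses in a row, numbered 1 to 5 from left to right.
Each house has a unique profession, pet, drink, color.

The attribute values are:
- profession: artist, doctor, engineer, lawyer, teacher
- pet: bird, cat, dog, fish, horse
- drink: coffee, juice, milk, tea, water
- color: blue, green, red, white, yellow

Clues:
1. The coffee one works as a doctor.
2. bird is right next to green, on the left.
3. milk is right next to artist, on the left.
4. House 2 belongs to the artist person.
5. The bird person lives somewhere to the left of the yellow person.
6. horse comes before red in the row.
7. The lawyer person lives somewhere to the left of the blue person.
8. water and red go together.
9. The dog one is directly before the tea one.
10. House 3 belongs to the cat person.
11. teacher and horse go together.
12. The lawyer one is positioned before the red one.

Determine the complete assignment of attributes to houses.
Solution:

House | Profession | Pet | Drink | Color
----------------------------------------
  1   | lawyer | dog | milk | white
  2   | artist | bird | tea | blue
  3   | doctor | cat | coffee | green
  4   | teacher | horse | juice | yellow
  5   | engineer | fish | water | red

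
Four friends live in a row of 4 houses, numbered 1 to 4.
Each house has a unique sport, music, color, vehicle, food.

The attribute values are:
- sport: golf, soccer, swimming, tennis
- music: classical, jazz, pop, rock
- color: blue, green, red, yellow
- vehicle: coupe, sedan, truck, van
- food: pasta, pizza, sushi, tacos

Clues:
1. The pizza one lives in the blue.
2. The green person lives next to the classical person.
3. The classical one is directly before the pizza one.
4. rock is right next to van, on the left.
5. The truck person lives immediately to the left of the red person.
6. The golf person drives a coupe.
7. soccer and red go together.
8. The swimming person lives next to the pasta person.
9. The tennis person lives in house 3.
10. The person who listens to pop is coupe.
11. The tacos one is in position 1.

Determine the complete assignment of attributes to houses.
Solution:

House | Sport | Music | Color | Vehicle | Food
----------------------------------------------
  1   | swimming | rock | green | truck | tacos
  2   | soccer | classical | red | van | pasta
  3   | tennis | jazz | blue | sedan | pizza
  4   | golf | pop | yellow | coupe | sushi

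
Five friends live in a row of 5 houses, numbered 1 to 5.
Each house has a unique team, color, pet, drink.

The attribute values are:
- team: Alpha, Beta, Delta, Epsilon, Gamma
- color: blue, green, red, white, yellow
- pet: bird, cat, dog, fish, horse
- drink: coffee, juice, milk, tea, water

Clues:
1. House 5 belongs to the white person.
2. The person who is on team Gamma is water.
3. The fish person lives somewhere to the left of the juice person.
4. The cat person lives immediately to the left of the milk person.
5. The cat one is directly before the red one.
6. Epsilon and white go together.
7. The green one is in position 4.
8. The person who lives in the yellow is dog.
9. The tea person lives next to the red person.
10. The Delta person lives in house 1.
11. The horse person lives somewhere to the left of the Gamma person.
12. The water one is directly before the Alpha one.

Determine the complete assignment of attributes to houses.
Solution:

House | Team | Color | Pet | Drink
----------------------------------
  1   | Delta | blue | cat | tea
  2   | Beta | red | horse | milk
  3   | Gamma | yellow | dog | water
  4   | Alpha | green | fish | coffee
  5   | Epsilon | white | bird | juice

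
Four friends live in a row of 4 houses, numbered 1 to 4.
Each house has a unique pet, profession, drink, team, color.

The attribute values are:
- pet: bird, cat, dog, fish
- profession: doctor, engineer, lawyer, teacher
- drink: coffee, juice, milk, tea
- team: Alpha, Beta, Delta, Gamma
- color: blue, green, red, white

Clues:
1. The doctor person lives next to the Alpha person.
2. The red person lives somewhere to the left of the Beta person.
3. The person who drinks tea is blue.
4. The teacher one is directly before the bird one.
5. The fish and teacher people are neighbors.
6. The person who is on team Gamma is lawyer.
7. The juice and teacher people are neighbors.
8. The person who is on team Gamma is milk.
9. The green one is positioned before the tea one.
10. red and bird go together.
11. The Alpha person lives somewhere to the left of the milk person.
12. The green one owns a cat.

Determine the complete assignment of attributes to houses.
Solution:

House | Pet | Profession | Drink | Team | Color
-----------------------------------------------
  1   | fish | doctor | juice | Delta | white
  2   | cat | teacher | coffee | Alpha | green
  3   | bird | lawyer | milk | Gamma | red
  4   | dog | engineer | tea | Beta | blue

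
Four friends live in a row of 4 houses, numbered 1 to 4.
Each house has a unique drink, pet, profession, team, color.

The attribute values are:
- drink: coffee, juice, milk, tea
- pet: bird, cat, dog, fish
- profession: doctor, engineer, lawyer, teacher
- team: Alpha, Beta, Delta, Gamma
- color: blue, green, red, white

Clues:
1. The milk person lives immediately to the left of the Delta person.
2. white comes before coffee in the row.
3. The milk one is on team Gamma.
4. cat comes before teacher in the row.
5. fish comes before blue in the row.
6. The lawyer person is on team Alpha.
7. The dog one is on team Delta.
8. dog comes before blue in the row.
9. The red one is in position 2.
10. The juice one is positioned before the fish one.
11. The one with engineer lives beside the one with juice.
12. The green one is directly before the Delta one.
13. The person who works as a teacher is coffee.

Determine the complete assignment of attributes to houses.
Solution:

House | Drink | Pet | Profession | Team | Color
-----------------------------------------------
  1   | milk | cat | engineer | Gamma | green
  2   | juice | dog | doctor | Delta | red
  3   | tea | fish | lawyer | Alpha | white
  4   | coffee | bird | teacher | Beta | blue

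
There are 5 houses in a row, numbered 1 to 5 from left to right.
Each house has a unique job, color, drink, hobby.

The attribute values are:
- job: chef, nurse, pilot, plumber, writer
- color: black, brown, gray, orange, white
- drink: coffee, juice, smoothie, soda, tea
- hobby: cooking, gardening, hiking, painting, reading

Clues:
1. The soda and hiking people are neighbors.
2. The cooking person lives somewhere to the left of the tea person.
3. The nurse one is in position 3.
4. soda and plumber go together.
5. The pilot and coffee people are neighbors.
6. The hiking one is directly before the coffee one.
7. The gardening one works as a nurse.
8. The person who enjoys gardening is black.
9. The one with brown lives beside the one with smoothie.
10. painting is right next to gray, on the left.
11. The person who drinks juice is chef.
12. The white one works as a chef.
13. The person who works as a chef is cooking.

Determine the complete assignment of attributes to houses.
Solution:

House | Job | Color | Drink | Hobby
-----------------------------------
  1   | plumber | brown | soda | painting
  2   | pilot | gray | smoothie | hiking
  3   | nurse | black | coffee | gardening
  4   | chef | white | juice | cooking
  5   | writer | orange | tea | reading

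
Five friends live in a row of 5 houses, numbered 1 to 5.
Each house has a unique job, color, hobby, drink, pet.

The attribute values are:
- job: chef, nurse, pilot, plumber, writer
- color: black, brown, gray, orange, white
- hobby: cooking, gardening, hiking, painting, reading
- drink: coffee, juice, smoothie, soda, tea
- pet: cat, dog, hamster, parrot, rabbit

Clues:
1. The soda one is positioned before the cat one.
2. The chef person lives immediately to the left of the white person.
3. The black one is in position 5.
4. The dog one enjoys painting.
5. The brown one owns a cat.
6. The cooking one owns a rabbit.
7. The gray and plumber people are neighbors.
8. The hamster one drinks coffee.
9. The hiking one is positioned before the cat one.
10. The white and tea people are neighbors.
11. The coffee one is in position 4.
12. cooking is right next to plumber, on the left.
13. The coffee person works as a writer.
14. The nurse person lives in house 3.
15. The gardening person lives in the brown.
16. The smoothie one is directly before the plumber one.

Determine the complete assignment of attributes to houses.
Solution:

House | Job | Color | Hobby | Drink | Pet
-----------------------------------------
  1   | chef | gray | cooking | smoothie | rabbit
  2   | plumber | white | hiking | soda | parrot
  3   | nurse | brown | gardening | tea | cat
  4   | writer | orange | reading | coffee | hamster
  5   | pilot | black | painting | juice | dog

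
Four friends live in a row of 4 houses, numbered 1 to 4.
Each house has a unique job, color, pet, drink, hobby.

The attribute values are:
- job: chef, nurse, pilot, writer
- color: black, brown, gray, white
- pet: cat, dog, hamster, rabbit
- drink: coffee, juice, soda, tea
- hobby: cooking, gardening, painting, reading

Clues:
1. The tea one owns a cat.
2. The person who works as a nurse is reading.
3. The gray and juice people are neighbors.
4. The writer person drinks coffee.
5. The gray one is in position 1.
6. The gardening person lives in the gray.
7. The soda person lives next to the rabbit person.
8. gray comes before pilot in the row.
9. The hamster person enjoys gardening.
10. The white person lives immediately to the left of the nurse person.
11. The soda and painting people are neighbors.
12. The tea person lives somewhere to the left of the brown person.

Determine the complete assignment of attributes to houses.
Solution:

House | Job | Color | Pet | Drink | Hobby
-----------------------------------------
  1   | chef | gray | hamster | soda | gardening
  2   | pilot | white | rabbit | juice | painting
  3   | nurse | black | cat | tea | reading
  4   | writer | brown | dog | coffee | cooking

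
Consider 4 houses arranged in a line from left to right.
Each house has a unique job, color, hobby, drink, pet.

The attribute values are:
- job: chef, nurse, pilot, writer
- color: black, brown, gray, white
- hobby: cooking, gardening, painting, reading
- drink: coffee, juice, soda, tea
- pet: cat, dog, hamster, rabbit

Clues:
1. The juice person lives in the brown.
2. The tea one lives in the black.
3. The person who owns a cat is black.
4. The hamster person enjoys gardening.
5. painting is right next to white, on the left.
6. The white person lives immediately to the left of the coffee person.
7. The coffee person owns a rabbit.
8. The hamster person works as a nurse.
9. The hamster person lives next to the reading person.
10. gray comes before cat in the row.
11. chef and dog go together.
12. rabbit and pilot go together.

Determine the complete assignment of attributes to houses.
Solution:

House | Job | Color | Hobby | Drink | Pet
-----------------------------------------
  1   | chef | brown | painting | juice | dog
  2   | nurse | white | gardening | soda | hamster
  3   | pilot | gray | reading | coffee | rabbit
  4   | writer | black | cooking | tea | cat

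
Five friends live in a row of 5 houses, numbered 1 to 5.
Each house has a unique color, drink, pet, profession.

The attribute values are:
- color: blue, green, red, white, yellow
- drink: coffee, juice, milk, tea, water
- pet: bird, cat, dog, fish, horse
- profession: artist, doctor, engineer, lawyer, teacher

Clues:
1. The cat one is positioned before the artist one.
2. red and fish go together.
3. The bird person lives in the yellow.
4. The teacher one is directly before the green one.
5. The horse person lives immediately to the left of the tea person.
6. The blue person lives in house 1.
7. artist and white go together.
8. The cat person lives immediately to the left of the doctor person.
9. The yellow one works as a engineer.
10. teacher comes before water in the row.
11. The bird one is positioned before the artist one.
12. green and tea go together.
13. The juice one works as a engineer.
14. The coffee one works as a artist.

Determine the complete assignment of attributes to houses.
Solution:

House | Color | Drink | Pet | Profession
----------------------------------------
  1   | blue | milk | horse | teacher
  2   | green | tea | cat | lawyer
  3   | red | water | fish | doctor
  4   | yellow | juice | bird | engineer
  5   | white | coffee | dog | artist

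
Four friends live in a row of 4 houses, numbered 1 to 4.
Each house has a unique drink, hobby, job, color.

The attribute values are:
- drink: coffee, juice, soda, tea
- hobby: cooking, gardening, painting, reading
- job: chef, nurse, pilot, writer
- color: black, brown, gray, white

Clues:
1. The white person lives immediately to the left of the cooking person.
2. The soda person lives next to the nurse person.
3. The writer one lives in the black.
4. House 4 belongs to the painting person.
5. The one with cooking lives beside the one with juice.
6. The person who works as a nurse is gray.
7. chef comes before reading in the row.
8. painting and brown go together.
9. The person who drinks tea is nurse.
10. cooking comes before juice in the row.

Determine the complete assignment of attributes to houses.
Solution:

House | Drink | Hobby | Job | Color
-----------------------------------
  1   | soda | gardening | chef | white
  2   | tea | cooking | nurse | gray
  3   | juice | reading | writer | black
  4   | coffee | painting | pilot | brown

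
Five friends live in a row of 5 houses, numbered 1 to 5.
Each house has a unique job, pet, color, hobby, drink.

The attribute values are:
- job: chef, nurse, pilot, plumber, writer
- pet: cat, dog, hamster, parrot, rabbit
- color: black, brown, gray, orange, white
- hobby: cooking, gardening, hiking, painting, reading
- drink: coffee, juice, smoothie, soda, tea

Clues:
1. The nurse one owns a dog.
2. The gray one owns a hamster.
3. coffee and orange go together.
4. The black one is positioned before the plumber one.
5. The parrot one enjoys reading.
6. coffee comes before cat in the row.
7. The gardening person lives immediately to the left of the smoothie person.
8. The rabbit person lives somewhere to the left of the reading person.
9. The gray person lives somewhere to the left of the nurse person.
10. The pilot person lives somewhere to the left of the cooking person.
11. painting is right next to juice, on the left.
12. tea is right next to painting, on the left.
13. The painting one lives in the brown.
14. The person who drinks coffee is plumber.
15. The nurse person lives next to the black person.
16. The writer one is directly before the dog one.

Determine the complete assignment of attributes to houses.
Solution:

House | Job | Pet | Color | Hobby | Drink
-----------------------------------------
  1   | writer | hamster | gray | gardening | tea
  2   | nurse | dog | brown | painting | smoothie
  3   | pilot | rabbit | black | hiking | juice
  4   | plumber | parrot | orange | reading | coffee
  5   | chef | cat | white | cooking | soda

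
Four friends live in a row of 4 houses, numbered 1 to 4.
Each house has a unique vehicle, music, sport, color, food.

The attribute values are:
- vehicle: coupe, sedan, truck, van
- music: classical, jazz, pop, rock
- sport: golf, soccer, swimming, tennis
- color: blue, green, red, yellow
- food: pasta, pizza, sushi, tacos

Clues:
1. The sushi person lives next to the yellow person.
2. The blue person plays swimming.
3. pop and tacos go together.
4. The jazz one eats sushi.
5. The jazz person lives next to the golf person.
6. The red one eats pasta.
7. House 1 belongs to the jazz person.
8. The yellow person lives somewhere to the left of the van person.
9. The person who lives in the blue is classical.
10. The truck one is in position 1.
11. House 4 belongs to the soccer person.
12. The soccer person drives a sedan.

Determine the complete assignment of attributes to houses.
Solution:

House | Vehicle | Music | Sport | Color | Food
----------------------------------------------
  1   | truck | jazz | tennis | green | sushi
  2   | coupe | pop | golf | yellow | tacos
  3   | van | classical | swimming | blue | pizza
  4   | sedan | rock | soccer | red | pasta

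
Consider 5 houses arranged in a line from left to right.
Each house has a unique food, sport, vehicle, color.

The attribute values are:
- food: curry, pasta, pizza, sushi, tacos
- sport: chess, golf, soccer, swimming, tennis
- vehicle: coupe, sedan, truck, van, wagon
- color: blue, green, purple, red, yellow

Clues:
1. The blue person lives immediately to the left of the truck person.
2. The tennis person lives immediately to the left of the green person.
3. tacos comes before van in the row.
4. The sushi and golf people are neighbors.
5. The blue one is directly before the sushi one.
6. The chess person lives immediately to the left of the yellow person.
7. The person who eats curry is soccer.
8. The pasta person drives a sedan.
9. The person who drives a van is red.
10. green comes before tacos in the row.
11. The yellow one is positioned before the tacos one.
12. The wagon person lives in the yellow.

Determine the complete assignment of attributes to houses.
Solution:

House | Food | Sport | Vehicle | Color
--------------------------------------
  1   | pasta | tennis | sedan | blue
  2   | sushi | chess | truck | green
  3   | pizza | golf | wagon | yellow
  4   | tacos | swimming | coupe | purple
  5   | curry | soccer | van | red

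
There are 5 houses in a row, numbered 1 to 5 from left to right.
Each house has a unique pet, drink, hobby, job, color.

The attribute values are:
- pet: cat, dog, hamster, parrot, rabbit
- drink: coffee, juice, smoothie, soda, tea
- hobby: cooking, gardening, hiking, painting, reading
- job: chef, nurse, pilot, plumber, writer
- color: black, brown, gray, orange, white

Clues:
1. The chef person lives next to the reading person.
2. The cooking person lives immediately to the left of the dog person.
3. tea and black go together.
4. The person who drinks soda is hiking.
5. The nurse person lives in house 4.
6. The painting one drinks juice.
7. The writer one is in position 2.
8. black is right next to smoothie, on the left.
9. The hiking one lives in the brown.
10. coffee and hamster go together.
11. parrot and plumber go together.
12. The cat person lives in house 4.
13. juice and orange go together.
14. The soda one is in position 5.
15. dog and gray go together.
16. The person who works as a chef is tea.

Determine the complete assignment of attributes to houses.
Solution:

House | Pet | Drink | Hobby | Job | Color
-----------------------------------------
  1   | rabbit | tea | cooking | chef | black
  2   | dog | smoothie | reading | writer | gray
  3   | hamster | coffee | gardening | pilot | white
  4   | cat | juice | painting | nurse | orange
  5   | parrot | soda | hiking | plumber | brown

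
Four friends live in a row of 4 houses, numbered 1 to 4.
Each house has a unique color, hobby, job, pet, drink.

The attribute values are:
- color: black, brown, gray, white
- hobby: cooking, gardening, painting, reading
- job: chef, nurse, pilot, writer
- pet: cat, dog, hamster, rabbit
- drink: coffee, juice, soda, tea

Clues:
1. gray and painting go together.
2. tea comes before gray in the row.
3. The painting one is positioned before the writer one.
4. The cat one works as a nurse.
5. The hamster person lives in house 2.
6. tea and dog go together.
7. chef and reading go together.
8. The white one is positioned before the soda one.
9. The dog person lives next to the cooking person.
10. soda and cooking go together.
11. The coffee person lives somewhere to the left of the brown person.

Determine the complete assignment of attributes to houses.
Solution:

House | Color | Hobby | Job | Pet | Drink
-----------------------------------------
  1   | white | reading | chef | dog | tea
  2   | black | cooking | pilot | hamster | soda
  3   | gray | painting | nurse | cat | coffee
  4   | brown | gardening | writer | rabbit | juice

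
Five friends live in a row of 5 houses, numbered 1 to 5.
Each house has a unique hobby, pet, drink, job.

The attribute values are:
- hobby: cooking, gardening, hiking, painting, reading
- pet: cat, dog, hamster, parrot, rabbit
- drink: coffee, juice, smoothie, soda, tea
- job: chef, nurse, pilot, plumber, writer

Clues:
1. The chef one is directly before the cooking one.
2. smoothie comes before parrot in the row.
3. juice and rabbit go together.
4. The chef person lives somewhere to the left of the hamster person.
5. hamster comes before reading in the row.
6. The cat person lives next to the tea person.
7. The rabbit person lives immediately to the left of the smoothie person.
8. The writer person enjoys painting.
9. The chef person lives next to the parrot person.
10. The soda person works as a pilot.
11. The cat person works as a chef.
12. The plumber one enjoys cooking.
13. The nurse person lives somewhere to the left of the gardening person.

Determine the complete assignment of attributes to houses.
Solution:

House | Hobby | Pet | Drink | Job
---------------------------------
  1   | hiking | rabbit | juice | nurse
  2   | gardening | cat | smoothie | chef
  3   | cooking | parrot | tea | plumber
  4   | painting | hamster | coffee | writer
  5   | reading | dog | soda | pilot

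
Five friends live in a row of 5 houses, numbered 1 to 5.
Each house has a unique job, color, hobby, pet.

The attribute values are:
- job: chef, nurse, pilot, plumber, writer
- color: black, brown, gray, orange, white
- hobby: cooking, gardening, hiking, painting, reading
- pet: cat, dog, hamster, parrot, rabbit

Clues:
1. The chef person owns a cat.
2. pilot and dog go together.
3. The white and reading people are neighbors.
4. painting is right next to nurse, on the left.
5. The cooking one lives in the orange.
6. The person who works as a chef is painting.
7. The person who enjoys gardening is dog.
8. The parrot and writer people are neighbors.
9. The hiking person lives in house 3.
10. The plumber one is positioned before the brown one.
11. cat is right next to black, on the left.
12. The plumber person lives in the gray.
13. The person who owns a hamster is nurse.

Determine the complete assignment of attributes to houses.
Solution:

House | Job | Color | Hobby | Pet
---------------------------------
  1   | chef | white | painting | cat
  2   | nurse | black | reading | hamster
  3   | plumber | gray | hiking | parrot
  4   | writer | orange | cooking | rabbit
  5   | pilot | brown | gardening | dog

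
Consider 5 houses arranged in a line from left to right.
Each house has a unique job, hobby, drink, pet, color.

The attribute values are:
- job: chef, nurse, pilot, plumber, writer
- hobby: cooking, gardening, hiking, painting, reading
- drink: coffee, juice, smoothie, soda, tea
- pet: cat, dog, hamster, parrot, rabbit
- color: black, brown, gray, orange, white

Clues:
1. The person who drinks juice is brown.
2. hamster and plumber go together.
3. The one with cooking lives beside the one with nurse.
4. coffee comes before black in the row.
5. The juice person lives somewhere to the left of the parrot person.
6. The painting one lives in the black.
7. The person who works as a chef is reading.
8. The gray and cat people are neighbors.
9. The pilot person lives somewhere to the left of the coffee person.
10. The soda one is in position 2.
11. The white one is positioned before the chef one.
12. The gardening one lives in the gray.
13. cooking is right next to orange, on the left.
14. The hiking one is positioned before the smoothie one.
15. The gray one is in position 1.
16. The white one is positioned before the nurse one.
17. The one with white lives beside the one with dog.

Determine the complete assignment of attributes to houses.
Solution:

House | Job | Hobby | Drink | Pet | Color
-----------------------------------------
  1   | plumber | gardening | tea | hamster | gray
  2   | pilot | cooking | soda | cat | white
  3   | nurse | hiking | coffee | dog | orange
  4   | chef | reading | juice | rabbit | brown
  5   | writer | painting | smoothie | parrot | black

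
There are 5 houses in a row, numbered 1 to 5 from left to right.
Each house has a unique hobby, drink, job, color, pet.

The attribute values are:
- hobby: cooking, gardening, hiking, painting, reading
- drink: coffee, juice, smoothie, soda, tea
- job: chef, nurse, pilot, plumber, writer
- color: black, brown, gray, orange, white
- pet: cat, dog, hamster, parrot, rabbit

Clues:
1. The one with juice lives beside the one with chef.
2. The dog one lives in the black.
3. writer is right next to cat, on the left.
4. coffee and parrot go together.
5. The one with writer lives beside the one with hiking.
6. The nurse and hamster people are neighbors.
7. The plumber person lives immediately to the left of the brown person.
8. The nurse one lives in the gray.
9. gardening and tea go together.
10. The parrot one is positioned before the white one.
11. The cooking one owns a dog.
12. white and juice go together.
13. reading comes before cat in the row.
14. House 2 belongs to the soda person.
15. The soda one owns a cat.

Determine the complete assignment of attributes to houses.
Solution:

House | Hobby | Drink | Job | Color | Pet
-----------------------------------------
  1   | reading | coffee | writer | orange | parrot
  2   | hiking | soda | nurse | gray | cat
  3   | painting | juice | plumber | white | hamster
  4   | gardening | tea | chef | brown | rabbit
  5   | cooking | smoothie | pilot | black | dog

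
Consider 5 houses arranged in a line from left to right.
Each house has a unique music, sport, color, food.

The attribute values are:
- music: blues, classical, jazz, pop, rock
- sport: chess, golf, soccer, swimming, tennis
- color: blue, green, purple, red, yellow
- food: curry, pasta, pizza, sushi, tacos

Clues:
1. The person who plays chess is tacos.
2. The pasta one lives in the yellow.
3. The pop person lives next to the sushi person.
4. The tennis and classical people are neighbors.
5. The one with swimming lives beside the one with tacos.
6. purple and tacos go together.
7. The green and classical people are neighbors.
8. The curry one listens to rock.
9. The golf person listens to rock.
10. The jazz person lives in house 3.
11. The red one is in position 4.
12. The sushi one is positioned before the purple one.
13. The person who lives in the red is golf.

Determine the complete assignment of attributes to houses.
Solution:

House | Music | Sport | Color | Food
------------------------------------
  1   | pop | tennis | green | pizza
  2   | classical | swimming | blue | sushi
  3   | jazz | chess | purple | tacos
  4   | rock | golf | red | curry
  5   | blues | soccer | yellow | pasta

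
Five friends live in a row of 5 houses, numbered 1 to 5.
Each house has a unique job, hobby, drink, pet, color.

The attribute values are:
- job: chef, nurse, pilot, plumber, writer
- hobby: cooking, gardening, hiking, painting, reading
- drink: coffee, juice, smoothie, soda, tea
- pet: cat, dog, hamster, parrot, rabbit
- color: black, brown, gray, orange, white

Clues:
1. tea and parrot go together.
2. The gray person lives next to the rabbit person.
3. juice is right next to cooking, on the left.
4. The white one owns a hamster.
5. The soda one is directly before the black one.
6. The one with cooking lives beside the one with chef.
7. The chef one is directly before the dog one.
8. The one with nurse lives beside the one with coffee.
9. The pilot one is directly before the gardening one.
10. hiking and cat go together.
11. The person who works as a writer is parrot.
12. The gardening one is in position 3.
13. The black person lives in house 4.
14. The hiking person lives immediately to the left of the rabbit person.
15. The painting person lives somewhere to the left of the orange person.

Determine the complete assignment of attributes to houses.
Solution:

House | Job | Hobby | Drink | Pet | Color
-----------------------------------------
  1   | nurse | hiking | juice | cat | gray
  2   | pilot | cooking | coffee | rabbit | brown
  3   | chef | gardening | soda | hamster | white
  4   | plumber | painting | smoothie | dog | black
  5   | writer | reading | tea | parrot | orange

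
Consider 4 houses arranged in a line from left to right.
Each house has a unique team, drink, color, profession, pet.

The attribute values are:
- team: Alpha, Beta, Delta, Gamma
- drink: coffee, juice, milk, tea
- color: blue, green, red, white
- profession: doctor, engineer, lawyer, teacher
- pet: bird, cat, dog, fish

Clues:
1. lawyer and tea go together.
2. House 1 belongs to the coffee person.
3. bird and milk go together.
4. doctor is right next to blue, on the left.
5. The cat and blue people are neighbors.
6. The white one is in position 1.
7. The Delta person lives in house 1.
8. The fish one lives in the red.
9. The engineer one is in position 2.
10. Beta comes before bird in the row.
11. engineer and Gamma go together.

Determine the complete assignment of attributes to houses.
Solution:

House | Team | Drink | Color | Profession | Pet
-----------------------------------------------
  1   | Delta | coffee | white | doctor | cat
  2   | Gamma | juice | blue | engineer | dog
  3   | Beta | tea | red | lawyer | fish
  4   | Alpha | milk | green | teacher | bird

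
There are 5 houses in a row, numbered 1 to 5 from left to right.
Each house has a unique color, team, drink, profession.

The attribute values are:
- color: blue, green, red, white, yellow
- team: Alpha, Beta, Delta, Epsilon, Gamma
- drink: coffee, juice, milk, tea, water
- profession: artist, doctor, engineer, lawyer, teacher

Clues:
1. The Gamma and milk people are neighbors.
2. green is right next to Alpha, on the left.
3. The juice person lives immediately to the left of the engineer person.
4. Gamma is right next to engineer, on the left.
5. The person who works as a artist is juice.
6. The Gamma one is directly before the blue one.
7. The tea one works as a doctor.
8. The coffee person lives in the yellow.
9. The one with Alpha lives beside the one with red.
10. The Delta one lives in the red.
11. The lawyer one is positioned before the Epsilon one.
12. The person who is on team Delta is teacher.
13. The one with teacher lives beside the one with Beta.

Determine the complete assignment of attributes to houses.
Solution:

House | Color | Team | Drink | Profession
-----------------------------------------
  1   | green | Gamma | juice | artist
  2   | blue | Alpha | milk | engineer
  3   | red | Delta | water | teacher
  4   | yellow | Beta | coffee | lawyer
  5   | white | Epsilon | tea | doctor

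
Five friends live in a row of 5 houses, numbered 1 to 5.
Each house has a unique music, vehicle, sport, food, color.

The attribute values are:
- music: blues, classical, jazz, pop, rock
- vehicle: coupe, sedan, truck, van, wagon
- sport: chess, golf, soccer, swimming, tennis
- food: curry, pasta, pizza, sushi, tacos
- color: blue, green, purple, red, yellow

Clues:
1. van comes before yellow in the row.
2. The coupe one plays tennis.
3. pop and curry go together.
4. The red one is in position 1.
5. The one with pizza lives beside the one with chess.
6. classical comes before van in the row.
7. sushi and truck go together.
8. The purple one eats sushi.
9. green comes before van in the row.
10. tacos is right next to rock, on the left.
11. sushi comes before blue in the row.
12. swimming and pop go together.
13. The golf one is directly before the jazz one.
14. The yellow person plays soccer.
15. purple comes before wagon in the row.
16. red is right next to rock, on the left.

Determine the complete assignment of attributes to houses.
Solution:

House | Music | Vehicle | Sport | Food | Color
----------------------------------------------
  1   | classical | coupe | tennis | tacos | red
  2   | rock | sedan | golf | pizza | green
  3   | jazz | truck | chess | sushi | purple
  4   | pop | van | swimming | curry | blue
  5   | blues | wagon | soccer | pasta | yellow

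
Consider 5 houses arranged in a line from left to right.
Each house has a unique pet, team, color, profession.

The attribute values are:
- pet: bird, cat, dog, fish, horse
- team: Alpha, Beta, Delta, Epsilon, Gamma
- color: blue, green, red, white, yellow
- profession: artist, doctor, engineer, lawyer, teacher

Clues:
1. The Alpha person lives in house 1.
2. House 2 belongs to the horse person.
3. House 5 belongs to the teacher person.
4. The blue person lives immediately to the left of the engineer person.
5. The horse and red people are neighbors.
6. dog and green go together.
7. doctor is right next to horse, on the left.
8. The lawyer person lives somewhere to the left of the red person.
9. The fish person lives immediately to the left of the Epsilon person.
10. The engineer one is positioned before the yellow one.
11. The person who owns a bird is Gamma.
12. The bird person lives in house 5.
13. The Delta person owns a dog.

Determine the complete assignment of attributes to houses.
Solution:

House | Pet | Team | Color | Profession
---------------------------------------
  1   | fish | Alpha | white | doctor
  2   | horse | Epsilon | blue | lawyer
  3   | cat | Beta | red | engineer
  4   | dog | Delta | green | artist
  5   | bird | Gamma | yellow | teacher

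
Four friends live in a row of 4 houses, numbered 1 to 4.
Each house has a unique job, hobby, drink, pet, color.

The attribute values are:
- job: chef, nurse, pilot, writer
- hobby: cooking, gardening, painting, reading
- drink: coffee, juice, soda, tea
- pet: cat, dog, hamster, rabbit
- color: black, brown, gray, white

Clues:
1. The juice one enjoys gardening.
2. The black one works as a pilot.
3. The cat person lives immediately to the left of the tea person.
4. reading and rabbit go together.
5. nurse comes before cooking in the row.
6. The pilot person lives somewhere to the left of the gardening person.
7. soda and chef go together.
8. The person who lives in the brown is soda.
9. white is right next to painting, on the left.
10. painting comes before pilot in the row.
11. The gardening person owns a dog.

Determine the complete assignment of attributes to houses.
Solution:

House | Job | Hobby | Drink | Pet | Color
-----------------------------------------
  1   | nurse | reading | coffee | rabbit | white
  2   | chef | painting | soda | cat | brown
  3   | pilot | cooking | tea | hamster | black
  4   | writer | gardening | juice | dog | gray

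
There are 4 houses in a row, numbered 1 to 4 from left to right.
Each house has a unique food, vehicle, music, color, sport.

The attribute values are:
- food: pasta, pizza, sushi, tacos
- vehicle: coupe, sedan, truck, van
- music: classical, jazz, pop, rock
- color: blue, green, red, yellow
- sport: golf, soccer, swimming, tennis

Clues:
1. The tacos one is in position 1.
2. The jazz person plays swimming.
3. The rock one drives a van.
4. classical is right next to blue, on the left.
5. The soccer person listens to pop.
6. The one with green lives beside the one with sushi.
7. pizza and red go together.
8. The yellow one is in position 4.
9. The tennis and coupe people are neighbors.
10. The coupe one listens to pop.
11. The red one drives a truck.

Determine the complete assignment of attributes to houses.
Solution:

House | Food | Vehicle | Music | Color | Sport
----------------------------------------------
  1   | tacos | sedan | classical | green | tennis
  2   | sushi | coupe | pop | blue | soccer
  3   | pizza | truck | jazz | red | swimming
  4   | pasta | van | rock | yellow | golf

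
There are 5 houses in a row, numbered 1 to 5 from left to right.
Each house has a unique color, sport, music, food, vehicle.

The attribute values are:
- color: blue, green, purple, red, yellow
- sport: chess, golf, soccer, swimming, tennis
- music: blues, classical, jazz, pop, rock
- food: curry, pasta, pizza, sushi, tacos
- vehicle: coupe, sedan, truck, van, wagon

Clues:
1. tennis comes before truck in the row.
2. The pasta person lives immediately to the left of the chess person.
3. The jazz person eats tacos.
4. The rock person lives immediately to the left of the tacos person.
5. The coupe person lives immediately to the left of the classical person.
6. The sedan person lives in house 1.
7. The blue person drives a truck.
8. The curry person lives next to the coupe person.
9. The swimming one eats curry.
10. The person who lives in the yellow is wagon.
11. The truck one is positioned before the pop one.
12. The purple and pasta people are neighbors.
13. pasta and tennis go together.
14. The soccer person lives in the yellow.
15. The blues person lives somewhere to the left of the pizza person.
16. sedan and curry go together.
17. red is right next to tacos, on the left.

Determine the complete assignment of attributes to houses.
Solution:

House | Color | Sport | Music | Food | Vehicle
----------------------------------------------
  1   | red | swimming | rock | curry | sedan
  2   | purple | golf | jazz | tacos | coupe
  3   | green | tennis | classical | pasta | van
  4   | blue | chess | blues | sushi | truck
  5   | yellow | soccer | pop | pizza | wagon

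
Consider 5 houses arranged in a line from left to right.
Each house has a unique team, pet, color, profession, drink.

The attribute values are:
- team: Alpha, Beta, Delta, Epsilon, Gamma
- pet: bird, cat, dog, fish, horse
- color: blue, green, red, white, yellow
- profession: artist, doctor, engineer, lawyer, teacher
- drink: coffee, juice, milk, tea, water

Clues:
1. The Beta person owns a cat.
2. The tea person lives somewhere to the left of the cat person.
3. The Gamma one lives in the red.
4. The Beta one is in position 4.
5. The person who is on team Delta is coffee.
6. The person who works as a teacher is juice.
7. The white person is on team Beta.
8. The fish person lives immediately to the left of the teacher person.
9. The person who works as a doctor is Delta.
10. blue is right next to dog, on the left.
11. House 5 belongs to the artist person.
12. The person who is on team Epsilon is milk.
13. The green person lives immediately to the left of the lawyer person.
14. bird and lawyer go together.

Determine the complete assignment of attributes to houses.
Solution:

House | Team | Pet | Color | Profession | Drink
-----------------------------------------------
  1   | Delta | fish | blue | doctor | coffee
  2   | Alpha | dog | green | teacher | juice
  3   | Gamma | bird | red | lawyer | tea
  4   | Beta | cat | white | engineer | water
  5   | Epsilon | horse | yellow | artist | milk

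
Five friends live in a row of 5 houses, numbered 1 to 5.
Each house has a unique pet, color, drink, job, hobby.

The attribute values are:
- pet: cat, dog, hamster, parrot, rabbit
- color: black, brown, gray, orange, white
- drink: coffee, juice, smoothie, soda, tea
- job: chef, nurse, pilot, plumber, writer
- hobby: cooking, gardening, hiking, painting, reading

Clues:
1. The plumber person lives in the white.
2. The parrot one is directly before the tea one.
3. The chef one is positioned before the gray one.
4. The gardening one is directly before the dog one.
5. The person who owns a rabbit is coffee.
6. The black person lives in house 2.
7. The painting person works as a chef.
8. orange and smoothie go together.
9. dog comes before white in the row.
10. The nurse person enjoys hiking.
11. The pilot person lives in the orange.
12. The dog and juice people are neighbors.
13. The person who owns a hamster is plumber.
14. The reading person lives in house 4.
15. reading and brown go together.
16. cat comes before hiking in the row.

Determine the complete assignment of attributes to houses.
Solution:

House | Pet | Color | Drink | Job | Hobby
-----------------------------------------
  1   | parrot | orange | smoothie | pilot | gardening
  2   | dog | black | tea | chef | painting
  3   | hamster | white | juice | plumber | cooking
  4   | cat | brown | soda | writer | reading
  5   | rabbit | gray | coffee | nurse | hiking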